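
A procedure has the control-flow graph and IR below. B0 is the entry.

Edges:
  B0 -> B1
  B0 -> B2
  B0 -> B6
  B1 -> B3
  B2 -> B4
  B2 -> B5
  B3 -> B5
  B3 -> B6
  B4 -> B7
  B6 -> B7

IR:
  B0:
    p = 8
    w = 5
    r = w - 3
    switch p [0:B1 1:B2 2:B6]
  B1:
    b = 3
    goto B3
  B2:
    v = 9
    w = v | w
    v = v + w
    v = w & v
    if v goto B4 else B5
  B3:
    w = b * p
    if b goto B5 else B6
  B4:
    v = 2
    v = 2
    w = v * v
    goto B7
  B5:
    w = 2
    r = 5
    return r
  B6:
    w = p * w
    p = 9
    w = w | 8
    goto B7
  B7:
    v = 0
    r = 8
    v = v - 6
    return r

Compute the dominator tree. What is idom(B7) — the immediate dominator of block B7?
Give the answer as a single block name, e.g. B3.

idom tree: B1←B0 B2←B0 B3←B1 B4←B2 B5←B0 B6←B0 B7←B0
Dom at joins:
  B5: preds {B2,B3}: {B0,B2} ∩ {B0,B1,B3} = {B0}; idom=B0
  B6: preds {B0,B3}: {B0} ∩ {B0,B1,B3} = {B0}; idom=B0
  B7: preds {B4,B6}: {B0,B2,B4} ∩ {B0,B6} = {B0}; idom=B0

idom(B7) = B0

Answer: B0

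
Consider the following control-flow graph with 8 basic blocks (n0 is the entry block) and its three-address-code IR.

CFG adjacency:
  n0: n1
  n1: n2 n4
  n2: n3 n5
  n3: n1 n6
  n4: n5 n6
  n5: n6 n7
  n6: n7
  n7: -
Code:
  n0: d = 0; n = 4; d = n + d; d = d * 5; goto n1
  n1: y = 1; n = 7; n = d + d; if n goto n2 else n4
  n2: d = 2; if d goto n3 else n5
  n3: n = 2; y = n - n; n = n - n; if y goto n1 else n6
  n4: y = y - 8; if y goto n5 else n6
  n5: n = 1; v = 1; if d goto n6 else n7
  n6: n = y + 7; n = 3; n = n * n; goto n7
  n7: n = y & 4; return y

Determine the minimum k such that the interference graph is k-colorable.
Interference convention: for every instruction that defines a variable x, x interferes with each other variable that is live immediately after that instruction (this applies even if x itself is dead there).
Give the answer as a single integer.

Answer: 3

Derivation:
Per-block:
  n0 def {d,n} use ∅
  n1 def {n,y} use {d}
  n2 def {d} use ∅
  n3 def {n,y} use ∅
  n4 def {y} use {y}
  n5 def {n,v} use {d}
  n6 def {n} use {y}
  n7 def {n} use {y}

Live sets:
  n0: in=∅ out={d}
  n1: in={d} out={d,y}
  n2: in={y} out={d,y}
  n3: in={d} out={d,y}
  n4: in={d,y} out={d,y}
  n5: in={d,y} out={y}
  n6: in={y} out={y}
  n7: in={y} out=∅

Conflict graph:
  d: {n,v,y}
  n: {d,y}
  v: {d,y}
  y: {d,n,v}

Registers:
  {d,n,y} pairwise interfere (3-clique) ⇒ χ ≥ 3
  3-colouring: R0={d}  R1={y}  R2={n,v}
  χ = 3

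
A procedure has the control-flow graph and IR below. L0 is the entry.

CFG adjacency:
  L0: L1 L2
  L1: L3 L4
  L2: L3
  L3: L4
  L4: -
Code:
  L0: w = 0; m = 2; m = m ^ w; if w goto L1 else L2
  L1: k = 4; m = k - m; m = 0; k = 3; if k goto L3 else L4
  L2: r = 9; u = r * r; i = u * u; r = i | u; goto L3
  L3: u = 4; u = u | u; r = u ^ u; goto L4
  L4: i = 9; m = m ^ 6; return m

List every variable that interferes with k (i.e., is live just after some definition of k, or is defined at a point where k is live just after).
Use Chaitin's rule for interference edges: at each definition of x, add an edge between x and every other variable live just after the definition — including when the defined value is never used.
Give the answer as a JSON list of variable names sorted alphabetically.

Answer: ["m"]

Derivation:
Per-block:
  L0 def {m,w} use ∅
  L1 def {k,m} use {m}
  L2 def {i,r,u} use ∅
  L3 def {r,u} use ∅
  L4 def {i,m} use {m}

Liveness:
  live L0: ∅→{m}
  live L1: {m}→{m}
  live L2: {m}→{m}
  live L3: {m}→{m}
  live L4: {m}→∅

Interference:
  i — {m,u}
  k — {m}
  m — {i,k,r,u,w}
  r — {m}
  u — {i,m}
  w — {m}

N(k) = ["m"]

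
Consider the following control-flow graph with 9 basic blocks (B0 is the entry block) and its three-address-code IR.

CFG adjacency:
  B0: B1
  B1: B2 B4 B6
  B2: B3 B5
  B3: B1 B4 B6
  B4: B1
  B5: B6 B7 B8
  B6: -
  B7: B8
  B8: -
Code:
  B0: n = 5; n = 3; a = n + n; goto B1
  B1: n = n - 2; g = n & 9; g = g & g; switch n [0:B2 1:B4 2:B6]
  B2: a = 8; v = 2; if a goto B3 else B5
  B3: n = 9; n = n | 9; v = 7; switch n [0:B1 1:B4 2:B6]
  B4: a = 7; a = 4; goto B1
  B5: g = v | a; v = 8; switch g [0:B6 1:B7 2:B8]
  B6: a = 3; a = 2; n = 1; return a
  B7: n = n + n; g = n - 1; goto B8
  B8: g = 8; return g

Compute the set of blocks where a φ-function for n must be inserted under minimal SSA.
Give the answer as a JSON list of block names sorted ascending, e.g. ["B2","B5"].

Answer: ["B1", "B4", "B6", "B8"]

Working:
idom tree: B1←B0 B2←B1 B3←B2 B4←B1 B5←B2 B6←B1 B7←B5 B8←B5
Join-block Dom:
  B1: preds {B0,B3,B4}: {B0} ∩ {B0,B1,B2,B3} ∩ {B0,B1,B4} = {B0}; idom=B0
  B4: preds {B1,B3}: {B0,B1} ∩ {B0,B1,B2,B3} = {B0,B1}; idom=B1
  B6: preds {B1,B3,B5}: {B0,B1} ∩ {B0,B1,B2,B3} ∩ {B0,B1,B2,B5} = {B0,B1}; idom=B1
  B8: preds {B5,B7}: {B0,B1,B2,B5} ∩ {B0,B1,B2,B5,B7} = {B0,B1,B2,B5}; idom=B5

DF derivation:
  B1←B0: walk · to B0
  B1←B3: walk B3→B2→B1 to B0
  B1←B4: walk B4→B1 to B0
  B4←B1: walk · to B1
  B4←B3: walk B3→B2 to B1
  B6←B1: walk · to B1
  B6←B3: walk B3→B2 to B1
  B6←B5: walk B5→B2 to B1
  B8←B5: walk · to B5
  B8←B7: walk B7 to B5
  DF(B0)=∅
  DF(B1)={B1}
  DF(B2)={B1,B4,B6}
  DF(B3)={B1,B4,B6}
  DF(B4)={B1}
  DF(B5)={B6}
  DF(B6)=∅
  DF(B7)={B8}
  DF(B8)=∅

φ for n: defs {B0,B1,B3,B6,B7}
  DF⁺ = {B1,B4,B6,B8}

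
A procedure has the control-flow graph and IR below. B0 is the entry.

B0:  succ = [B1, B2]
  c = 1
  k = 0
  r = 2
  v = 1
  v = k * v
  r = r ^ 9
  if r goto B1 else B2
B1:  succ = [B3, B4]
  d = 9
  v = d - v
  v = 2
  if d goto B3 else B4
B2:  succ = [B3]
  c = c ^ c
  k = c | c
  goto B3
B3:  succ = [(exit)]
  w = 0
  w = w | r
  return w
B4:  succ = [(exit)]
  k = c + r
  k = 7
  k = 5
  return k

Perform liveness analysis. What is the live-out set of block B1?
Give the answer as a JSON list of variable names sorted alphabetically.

Answer: ["c", "r"]

Analysis:
def/use:
  B0: {c,k,r,v} / ∅
  B1: {d,v} / {v}
  B2: {c,k} / {c}
  B3: {w} / {r}
  B4: {k} / {c,r}

Live sets:
  live B0: ∅→{c,r,v}
  live B1: {c,r,v}→{c,r}
  live B2: {c,r}→{r}
  live B3: {r}→∅
  live B4: {c,r}→∅

live-out(B1) = ["c", "r"]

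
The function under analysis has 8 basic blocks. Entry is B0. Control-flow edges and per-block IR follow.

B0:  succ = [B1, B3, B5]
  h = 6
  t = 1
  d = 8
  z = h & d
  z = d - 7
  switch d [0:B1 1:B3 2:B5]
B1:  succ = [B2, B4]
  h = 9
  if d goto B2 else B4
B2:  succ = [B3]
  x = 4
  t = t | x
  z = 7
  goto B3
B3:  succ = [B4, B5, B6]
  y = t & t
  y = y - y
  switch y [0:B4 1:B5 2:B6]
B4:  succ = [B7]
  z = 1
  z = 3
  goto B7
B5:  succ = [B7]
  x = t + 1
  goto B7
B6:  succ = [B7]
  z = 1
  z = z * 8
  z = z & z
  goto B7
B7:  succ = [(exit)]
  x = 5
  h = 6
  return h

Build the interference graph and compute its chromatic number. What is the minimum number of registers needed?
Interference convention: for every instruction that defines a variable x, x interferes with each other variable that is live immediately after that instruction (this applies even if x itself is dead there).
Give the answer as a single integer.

Answer: 3

Working:
def/use:
  B0: {d,h,t,z} / ∅
  B1: {h} / {d}
  B2: {t,x,z} / {t}
  B3: {y} / {t}
  B4: {z} / ∅
  B5: {x} / {t}
  B6: {z} / ∅
  B7: {h,x} / ∅

Live sets:
  B0 li=∅ lo={d,t}
  B1 li={d,t} lo={t}
  B2 li={t} lo={t}
  B3 li={t} lo={t}
  B4 li=∅ lo=∅
  B5 li={t} lo=∅
  B6 li=∅ lo=∅
  B7 li=∅ lo=∅

Interfere edges:
  d↔{h,t,z}
  h↔{d,t}
  t↔{d,h,x,y,z}
  x↔{t}
  y↔{t}
  z↔{d,t}

Colouring:
  clique {d,h,t} ⇒ need ≥ 3
  assign d→c1 h→c2 t→c0 x→c1 y→c1 z→c2 — no edge inside a register ⇒ χ ≤ 3
  χ = 3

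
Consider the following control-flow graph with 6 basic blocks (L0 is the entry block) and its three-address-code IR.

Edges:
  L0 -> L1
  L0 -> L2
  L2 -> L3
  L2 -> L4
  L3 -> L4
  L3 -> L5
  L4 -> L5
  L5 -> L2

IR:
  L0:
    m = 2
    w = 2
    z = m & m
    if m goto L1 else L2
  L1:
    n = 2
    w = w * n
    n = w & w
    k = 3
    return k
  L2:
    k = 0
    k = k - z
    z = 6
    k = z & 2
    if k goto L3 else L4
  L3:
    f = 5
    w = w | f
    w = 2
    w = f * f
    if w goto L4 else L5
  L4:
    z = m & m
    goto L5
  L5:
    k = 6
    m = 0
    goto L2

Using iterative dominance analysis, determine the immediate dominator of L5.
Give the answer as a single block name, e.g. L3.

Answer: L2

Analysis:
idom tree: L1←L0 L2←L0 L3←L2 L4←L2 L5←L2
Dom at joins:
  L2: preds {L0,L5}: {L0} ∩ {L0,L2,L5} = {L0}; idom=L0
  L4: preds {L2,L3}: {L0,L2} ∩ {L0,L2,L3} = {L0,L2}; idom=L2
  L5: preds {L3,L4}: {L0,L2,L3} ∩ {L0,L2,L4} = {L0,L2}; idom=L2

idom(L5) = L2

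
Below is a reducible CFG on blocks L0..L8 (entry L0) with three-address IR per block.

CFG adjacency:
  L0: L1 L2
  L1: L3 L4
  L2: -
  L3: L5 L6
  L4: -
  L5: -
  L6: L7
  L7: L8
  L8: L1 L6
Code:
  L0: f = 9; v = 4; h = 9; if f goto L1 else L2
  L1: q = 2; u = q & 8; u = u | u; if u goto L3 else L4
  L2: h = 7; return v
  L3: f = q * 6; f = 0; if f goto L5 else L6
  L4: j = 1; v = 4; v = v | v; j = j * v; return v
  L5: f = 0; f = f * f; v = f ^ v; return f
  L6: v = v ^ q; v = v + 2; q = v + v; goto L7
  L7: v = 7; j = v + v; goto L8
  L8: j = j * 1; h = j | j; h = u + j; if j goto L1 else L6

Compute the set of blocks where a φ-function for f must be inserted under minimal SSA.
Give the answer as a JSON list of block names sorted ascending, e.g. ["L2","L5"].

Answer: ["L1"]

Working:
idom tree: L1←L0 L2←L0 L3←L1 L4←L1 L5←L3 L6←L3 L7←L6 L8←L7
Dom at joins:
  L1: preds {L0,L8}: {L0} ∩ {L0,L1,L3,L6,L7,L8} = {L0}; idom=L0
  L6: preds {L3,L8}: {L0,L1,L3} ∩ {L0,L1,L3,L6,L7,L8} = {L0,L1,L3}; idom=L3

DF walk-up:
  join L1 pred L0: · stop@L0
  join L1 pred L8: L8→L7→L6→L3→L1 stop@L0
  join L6 pred L3: · stop@L3
  join L6 pred L8: L8→L7→L6 stop@L3
  L0: DF=∅
  L1: DF={L1}
  L2: DF=∅
  L3: DF={L1}
  L4: DF=∅
  L5: DF=∅
  L6: DF={L1,L6}
  L7: DF={L1,L6}
  L8: DF={L1,L6}

φ for f: defs {L0,L3,L5}
  DF⁺ = {L1}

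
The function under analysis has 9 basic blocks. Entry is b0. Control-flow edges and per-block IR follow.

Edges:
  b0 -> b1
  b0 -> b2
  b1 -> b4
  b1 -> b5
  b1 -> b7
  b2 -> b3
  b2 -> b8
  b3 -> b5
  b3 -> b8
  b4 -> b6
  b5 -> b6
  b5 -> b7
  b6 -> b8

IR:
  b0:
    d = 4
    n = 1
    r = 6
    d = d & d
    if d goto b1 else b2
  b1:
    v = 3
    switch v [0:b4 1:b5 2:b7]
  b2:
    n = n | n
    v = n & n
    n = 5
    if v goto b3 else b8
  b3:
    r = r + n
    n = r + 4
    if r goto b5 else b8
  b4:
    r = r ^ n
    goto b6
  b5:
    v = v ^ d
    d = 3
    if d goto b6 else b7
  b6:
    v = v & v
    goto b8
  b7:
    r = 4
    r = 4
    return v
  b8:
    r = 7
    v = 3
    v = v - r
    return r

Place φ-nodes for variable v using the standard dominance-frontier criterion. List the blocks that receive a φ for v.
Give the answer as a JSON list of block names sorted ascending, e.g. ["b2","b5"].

idom tree: b1←b0 b2←b0 b3←b2 b4←b1 b5←b0 b6←b0 b7←b0 b8←b0
Dom at joins:
  b5: preds {b1,b3}: {b0,b1} ∩ {b0,b2,b3} = {b0}; idom=b0
  b6: preds {b4,b5}: {b0,b1,b4} ∩ {b0,b5} = {b0}; idom=b0
  b7: preds {b1,b5}: {b0,b1} ∩ {b0,b5} = {b0}; idom=b0
  b8: preds {b2,b3,b6}: {b0,b2} ∩ {b0,b2,b3} ∩ {b0,b6} = {b0}; idom=b0

DF walk-up:
  b5←b1: walk b1 to b0
  b5←b3: walk b3→b2 to b0
  b6←b4: walk b4→b1 to b0
  b6←b5: walk b5 to b0
  b7←b1: walk b1 to b0
  b7←b5: walk b5 to b0
  b8←b2: walk b2 to b0
  b8←b3: walk b3→b2 to b0
  b8←b6: walk b6 to b0
  DF(b0)=∅
  DF(b1)={b5,b6,b7}
  DF(b2)={b5,b8}
  DF(b3)={b5,b8}
  DF(b4)={b6}
  DF(b5)={b6,b7}
  DF(b6)={b8}
  DF(b7)=∅
  DF(b8)=∅

φ for v: defs {b1,b2,b5,b6,b8}
  DF⁺ = {b5,b6,b7,b8}

Answer: ["b5", "b6", "b7", "b8"]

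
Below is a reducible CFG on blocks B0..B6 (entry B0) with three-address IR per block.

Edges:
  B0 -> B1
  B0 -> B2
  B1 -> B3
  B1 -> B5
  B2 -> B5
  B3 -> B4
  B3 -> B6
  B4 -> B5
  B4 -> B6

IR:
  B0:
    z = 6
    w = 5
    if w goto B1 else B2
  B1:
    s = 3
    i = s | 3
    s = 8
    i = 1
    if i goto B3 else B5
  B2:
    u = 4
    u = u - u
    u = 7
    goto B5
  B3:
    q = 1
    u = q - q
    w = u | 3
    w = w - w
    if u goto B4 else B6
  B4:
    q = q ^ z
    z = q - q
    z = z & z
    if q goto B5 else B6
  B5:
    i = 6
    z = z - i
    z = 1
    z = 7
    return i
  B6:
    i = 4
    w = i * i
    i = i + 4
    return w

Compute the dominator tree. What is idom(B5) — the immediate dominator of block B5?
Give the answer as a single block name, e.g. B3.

Answer: B0

Working:
idom tree: B1←B0 B2←B0 B3←B1 B4←B3 B5←B0 B6←B3
Dom∩ at merges:
  B5: preds {B1,B2,B4}: {B0,B1} ∩ {B0,B2} ∩ {B0,B1,B3,B4} = {B0}; idom=B0
  B6: preds {B3,B4}: {B0,B1,B3} ∩ {B0,B1,B3,B4} = {B0,B1,B3}; idom=B3

idom(B5) = B0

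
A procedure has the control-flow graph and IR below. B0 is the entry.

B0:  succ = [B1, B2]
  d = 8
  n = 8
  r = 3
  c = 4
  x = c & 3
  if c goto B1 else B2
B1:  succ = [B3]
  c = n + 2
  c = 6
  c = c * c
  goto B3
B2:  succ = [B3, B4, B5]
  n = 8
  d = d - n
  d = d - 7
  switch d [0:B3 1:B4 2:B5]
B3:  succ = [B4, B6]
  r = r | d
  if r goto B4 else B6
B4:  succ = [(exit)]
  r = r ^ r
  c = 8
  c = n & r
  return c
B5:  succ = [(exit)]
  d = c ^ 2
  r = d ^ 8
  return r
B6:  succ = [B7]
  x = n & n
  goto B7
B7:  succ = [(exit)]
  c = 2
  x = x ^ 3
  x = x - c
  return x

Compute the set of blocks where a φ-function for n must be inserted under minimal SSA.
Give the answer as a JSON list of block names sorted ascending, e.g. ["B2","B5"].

idom tree: B1←B0 B2←B0 B3←B0 B4←B0 B5←B2 B6←B3 B7←B6
Join-block Dom:
  B3: preds {B1,B2}: {B0,B1} ∩ {B0,B2} = {B0}; idom=B0
  B4: preds {B2,B3}: {B0,B2} ∩ {B0,B3} = {B0}; idom=B0

DF walk-up:
  join B3 pred B1: B1 stop@B0
  join B3 pred B2: B2 stop@B0
  join B4 pred B2: B2 stop@B0
  join B4 pred B3: B3 stop@B0
  B0: DF=∅
  B1: DF={B3}
  B2: DF={B3,B4}
  B3: DF={B4}
  B4: DF=∅
  B5: DF=∅
  B6: DF=∅
  B7: DF=∅

φ for n: defs {B0,B2}
  DF⁺ = {B3,B4}

Answer: ["B3", "B4"]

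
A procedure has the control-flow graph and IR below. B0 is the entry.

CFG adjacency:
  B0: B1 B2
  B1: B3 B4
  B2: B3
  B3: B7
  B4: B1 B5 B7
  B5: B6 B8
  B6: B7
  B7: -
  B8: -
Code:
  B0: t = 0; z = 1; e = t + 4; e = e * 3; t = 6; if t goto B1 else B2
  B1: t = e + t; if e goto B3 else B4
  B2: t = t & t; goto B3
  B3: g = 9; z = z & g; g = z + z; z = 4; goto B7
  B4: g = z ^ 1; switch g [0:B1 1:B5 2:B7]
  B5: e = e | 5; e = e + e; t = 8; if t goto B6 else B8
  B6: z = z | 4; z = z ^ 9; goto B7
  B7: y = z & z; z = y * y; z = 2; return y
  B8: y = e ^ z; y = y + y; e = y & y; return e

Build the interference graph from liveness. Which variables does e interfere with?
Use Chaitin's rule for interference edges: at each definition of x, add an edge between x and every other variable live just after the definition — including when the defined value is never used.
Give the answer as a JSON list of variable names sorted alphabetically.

Answer: ["g", "t", "z"]

Working:
Block summaries:
  B0 def {e,t,z} use ∅
  B1 def {t} use {e,t}
  B2 def {t} use {t}
  B3 def {g,z} use {z}
  B4 def {g} use {z}
  B5 def {e,t} use {e}
  B6 def {z} use {z}
  B7 def {y,z} use {z}
  B8 def {e,y} use {e,z}

Live sets:
  live B0: ∅→{e,t,z}
  live B1: {e,t,z}→{e,t,z}
  live B2: {t,z}→{z}
  live B3: {z}→{z}
  live B4: {e,t,z}→{e,t,z}
  live B5: {e,z}→{e,z}
  live B6: {z}→{z}
  live B7: {z}→∅
  live B8: {e,z}→∅

Interfere edges:
  e: {g,t,z}
  g: {e,t,z}
  t: {e,g,z}
  y: {z}
  z: {e,g,t,y}

N(e) = ["g", "t", "z"]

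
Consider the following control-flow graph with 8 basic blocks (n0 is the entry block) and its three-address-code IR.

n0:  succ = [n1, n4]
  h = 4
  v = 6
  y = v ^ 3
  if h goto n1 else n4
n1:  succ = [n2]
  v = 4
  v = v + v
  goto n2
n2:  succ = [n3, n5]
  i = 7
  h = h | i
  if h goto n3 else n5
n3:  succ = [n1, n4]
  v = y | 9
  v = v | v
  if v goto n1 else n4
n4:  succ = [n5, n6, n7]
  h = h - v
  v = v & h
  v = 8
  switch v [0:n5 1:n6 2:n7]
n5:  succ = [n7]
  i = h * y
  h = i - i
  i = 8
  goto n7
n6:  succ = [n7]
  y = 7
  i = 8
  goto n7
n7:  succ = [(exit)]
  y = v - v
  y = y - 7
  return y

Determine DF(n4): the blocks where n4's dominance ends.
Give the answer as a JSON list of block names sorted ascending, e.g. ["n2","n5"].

idom tree: n1←n0 n2←n1 n3←n2 n4←n0 n5←n0 n6←n4 n7←n0
Join-block Dom:
  n1: preds {n0,n3}: {n0} ∩ {n0,n1,n2,n3} = {n0}; idom=n0
  n4: preds {n0,n3}: {n0} ∩ {n0,n1,n2,n3} = {n0}; idom=n0
  n5: preds {n2,n4}: {n0,n1,n2} ∩ {n0,n4} = {n0}; idom=n0
  n7: preds {n4,n5,n6}: {n0,n4} ∩ {n0,n5} ∩ {n0,n4,n6} = {n0}; idom=n0

Frontier:
  n1←n0: walk · to n0
  n1←n3: walk n3→n2→n1 to n0
  n4←n0: walk · to n0
  n4←n3: walk n3→n2→n1 to n0
  n5←n2: walk n2→n1 to n0
  n5←n4: walk n4 to n0
  n7←n4: walk n4 to n0
  n7←n5: walk n5 to n0
  n7←n6: walk n6→n4 to n0
  DF(n0)=∅
  DF(n1)={n1,n4,n5}
  DF(n2)={n1,n4,n5}
  DF(n3)={n1,n4}
  DF(n4)={n5,n7}
  DF(n5)={n7}
  DF(n6)={n7}
  DF(n7)=∅

DF(n4) = ["n5", "n7"]

Answer: ["n5", "n7"]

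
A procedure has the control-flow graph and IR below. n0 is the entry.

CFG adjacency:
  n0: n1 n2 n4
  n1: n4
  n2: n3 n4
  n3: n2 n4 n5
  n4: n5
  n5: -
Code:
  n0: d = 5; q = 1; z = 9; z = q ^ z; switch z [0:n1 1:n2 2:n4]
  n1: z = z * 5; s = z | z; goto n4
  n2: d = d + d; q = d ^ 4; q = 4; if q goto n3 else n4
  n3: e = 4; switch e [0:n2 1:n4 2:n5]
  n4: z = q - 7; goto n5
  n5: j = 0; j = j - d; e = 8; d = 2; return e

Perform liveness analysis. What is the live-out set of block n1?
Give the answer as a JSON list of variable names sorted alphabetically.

Answer: ["d", "q"]

Analysis:
Block summaries:
  n0: {d,q,z} / ∅
  n1: {s,z} / {z}
  n2: {d,q} / {d}
  n3: {e} / ∅
  n4: {z} / {q}
  n5: {d,e,j} / {d}

Live sets:
  live n0: ∅→{d,q,z}
  live n1: {d,q,z}→{d,q}
  live n2: {d}→{d,q}
  live n3: {d,q}→{d,q}
  live n4: {d,q}→{d}
  live n5: {d}→∅

live-out(n1) = ["d", "q"]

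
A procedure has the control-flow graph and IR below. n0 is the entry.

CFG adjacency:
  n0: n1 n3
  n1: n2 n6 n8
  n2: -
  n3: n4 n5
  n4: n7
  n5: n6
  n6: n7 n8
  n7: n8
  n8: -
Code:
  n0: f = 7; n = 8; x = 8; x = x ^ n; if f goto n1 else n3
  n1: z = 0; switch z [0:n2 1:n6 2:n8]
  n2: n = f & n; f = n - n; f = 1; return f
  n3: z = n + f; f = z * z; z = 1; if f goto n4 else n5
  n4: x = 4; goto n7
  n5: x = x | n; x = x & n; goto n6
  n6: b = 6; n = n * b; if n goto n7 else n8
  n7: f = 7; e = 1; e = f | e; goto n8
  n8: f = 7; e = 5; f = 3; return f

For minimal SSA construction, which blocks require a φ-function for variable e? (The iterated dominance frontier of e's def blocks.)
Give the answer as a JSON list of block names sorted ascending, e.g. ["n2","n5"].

Answer: ["n8"]

Analysis:
idom tree: n1←n0 n2←n1 n3←n0 n4←n3 n5←n3 n6←n0 n7←n0 n8←n0
Dom∩ at merges:
  n6: preds {n1,n5}: {n0,n1} ∩ {n0,n3,n5} = {n0}; idom=n0
  n7: preds {n4,n6}: {n0,n3,n4} ∩ {n0,n6} = {n0}; idom=n0
  n8: preds {n1,n6,n7}: {n0,n1} ∩ {n0,n6} ∩ {n0,n7} = {n0}; idom=n0

DF derivation:
  join n6 pred n1: n1 stop@n0
  join n6 pred n5: n5→n3 stop@n0
  join n7 pred n4: n4→n3 stop@n0
  join n7 pred n6: n6 stop@n0
  join n8 pred n1: n1 stop@n0
  join n8 pred n6: n6 stop@n0
  join n8 pred n7: n7 stop@n0
  n0: DF=∅
  n1: DF={n6,n8}
  n2: DF=∅
  n3: DF={n6,n7}
  n4: DF={n7}
  n5: DF={n6}
  n6: DF={n7,n8}
  n7: DF={n8}
  n8: DF=∅

φ for e: defs {n7,n8}
  DF⁺ = {n8}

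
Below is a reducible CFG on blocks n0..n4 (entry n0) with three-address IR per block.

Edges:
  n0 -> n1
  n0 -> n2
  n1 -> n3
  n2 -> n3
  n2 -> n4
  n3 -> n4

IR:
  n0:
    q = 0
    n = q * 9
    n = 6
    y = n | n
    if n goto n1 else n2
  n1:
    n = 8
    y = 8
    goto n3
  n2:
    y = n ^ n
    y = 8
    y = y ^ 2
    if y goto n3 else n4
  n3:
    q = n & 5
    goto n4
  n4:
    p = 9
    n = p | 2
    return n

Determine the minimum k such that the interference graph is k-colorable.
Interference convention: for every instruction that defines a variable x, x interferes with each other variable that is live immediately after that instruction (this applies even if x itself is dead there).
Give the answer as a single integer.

Block summaries:
  n0: {n,q,y} / ∅
  n1: {n,y} / ∅
  n2: {y} / {n}
  n3: {q} / {n}
  n4: {n,p} / ∅

Liveness:
  live n0: ∅→{n}
  live n1: ∅→{n}
  live n2: {n}→{n}
  live n3: {n}→∅
  live n4: ∅→∅

Interference:
  n↔{y}
  p↔∅
  q↔∅
  y↔{n}

Colouring:
  lower bound: {n,y} mutually conflict ⇒ χ ≥ 2
  assign n→R0 p→R0 q→R0 y→R1 — no edge inside a register ⇒ χ ≤ 2
  χ = 2

Answer: 2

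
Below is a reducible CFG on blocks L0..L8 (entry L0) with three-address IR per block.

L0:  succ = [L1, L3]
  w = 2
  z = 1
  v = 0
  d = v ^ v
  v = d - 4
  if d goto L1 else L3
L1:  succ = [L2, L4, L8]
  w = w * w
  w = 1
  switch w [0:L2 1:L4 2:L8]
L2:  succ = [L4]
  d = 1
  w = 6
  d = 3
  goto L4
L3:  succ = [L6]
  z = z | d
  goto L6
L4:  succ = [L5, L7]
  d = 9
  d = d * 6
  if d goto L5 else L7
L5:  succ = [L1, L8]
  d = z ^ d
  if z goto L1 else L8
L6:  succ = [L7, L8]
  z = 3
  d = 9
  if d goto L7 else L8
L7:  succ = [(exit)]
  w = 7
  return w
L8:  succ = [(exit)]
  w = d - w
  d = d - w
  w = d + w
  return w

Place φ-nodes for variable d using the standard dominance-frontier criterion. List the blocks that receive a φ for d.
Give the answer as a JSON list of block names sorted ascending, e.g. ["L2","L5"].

Answer: ["L1", "L4", "L7", "L8"]

Derivation:
idom tree: L1←L0 L2←L1 L3←L0 L4←L1 L5←L4 L6←L3 L7←L0 L8←L0
Dom at joins:
  L1: preds {L0,L5}: {L0} ∩ {L0,L1,L4,L5} = {L0}; idom=L0
  L4: preds {L1,L2}: {L0,L1} ∩ {L0,L1,L2} = {L0,L1}; idom=L1
  L7: preds {L4,L6}: {L0,L1,L4} ∩ {L0,L3,L6} = {L0}; idom=L0
  L8: preds {L1,L5,L6}: {L0,L1} ∩ {L0,L1,L4,L5} ∩ {L0,L3,L6} = {L0}; idom=L0

DF derivation:
  L1←L0: walk · to L0
  L1←L5: walk L5→L4→L1 to L0
  L4←L1: walk · to L1
  L4←L2: walk L2 to L1
  L7←L4: walk L4→L1 to L0
  L7←L6: walk L6→L3 to L0
  L8←L1: walk L1 to L0
  L8←L5: walk L5→L4→L1 to L0
  L8←L6: walk L6→L3 to L0
  DF(L0)=∅
  DF(L1)={L1,L7,L8}
  DF(L2)={L4}
  DF(L3)={L7,L8}
  DF(L4)={L1,L7,L8}
  DF(L5)={L1,L8}
  DF(L6)={L7,L8}
  DF(L7)=∅
  DF(L8)=∅

φ for d: defs {L0,L2,L4,L5,L6,L8}
  DF⁺ = {L1,L4,L7,L8}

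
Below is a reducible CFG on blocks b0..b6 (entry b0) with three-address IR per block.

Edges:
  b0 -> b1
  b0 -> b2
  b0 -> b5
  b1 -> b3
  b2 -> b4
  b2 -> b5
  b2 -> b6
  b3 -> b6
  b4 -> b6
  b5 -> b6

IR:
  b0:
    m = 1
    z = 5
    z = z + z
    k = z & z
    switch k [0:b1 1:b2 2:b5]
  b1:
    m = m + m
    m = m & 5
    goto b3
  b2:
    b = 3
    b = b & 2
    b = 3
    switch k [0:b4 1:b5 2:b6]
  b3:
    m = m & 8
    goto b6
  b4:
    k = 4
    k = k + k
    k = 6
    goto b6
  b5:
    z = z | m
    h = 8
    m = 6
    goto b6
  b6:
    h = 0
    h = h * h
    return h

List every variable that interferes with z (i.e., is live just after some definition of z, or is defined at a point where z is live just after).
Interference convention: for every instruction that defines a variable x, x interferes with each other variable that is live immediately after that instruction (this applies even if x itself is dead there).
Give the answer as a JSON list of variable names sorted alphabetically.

Block summaries:
  b0: def={k,m,z} ue=∅
  b1: def={m} ue={m}
  b2: def={b} ue={k}
  b3: def={m} ue={m}
  b4: def={k} ue=∅
  b5: def={h,m,z} ue={m,z}
  b6: def={h} ue=∅

Live sets:
  live b0: ∅→{k,m,z}
  live b1: {m}→{m}
  live b2: {k,m,z}→{m,z}
  live b3: {m}→∅
  live b4: ∅→∅
  live b5: {m,z}→∅
  live b6: ∅→∅

Interference:
  b↔{k,m,z}
  h↔∅
  k↔{b,m,z}
  m↔{b,k,z}
  z↔{b,k,m}

N(z) = ["b", "k", "m"]

Answer: ["b", "k", "m"]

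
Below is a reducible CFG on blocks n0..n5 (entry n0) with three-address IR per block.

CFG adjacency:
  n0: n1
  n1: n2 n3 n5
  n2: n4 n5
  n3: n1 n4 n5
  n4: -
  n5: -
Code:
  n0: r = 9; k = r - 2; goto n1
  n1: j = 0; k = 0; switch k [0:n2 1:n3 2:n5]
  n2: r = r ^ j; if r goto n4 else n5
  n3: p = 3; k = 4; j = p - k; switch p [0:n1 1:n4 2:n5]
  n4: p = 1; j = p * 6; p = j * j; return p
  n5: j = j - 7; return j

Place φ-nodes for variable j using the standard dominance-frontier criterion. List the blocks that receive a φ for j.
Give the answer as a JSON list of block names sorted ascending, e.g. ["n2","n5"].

idom tree: n1←n0 n2←n1 n3←n1 n4←n1 n5←n1
Dom∩ at merges:
  n1: preds {n0,n3}: {n0} ∩ {n0,n1,n3} = {n0}; idom=n0
  n4: preds {n2,n3}: {n0,n1,n2} ∩ {n0,n1,n3} = {n0,n1}; idom=n1
  n5: preds {n1,n2,n3}: {n0,n1} ∩ {n0,n1,n2} ∩ {n0,n1,n3} = {n0,n1}; idom=n1

DF derivation:
  join n1 pred n0: · stop@n0
  join n1 pred n3: n3→n1 stop@n0
  join n4 pred n2: n2 stop@n1
  join n4 pred n3: n3 stop@n1
  join n5 pred n1: · stop@n1
  join n5 pred n2: n2 stop@n1
  join n5 pred n3: n3 stop@n1
  n0 → ∅
  n1 → {n1}
  n2 → {n4,n5}
  n3 → {n1,n4,n5}
  n4 → ∅
  n5 → ∅

φ for j: defs {n1,n3,n4,n5}
  DF⁺ = {n1,n4,n5}

Answer: ["n1", "n4", "n5"]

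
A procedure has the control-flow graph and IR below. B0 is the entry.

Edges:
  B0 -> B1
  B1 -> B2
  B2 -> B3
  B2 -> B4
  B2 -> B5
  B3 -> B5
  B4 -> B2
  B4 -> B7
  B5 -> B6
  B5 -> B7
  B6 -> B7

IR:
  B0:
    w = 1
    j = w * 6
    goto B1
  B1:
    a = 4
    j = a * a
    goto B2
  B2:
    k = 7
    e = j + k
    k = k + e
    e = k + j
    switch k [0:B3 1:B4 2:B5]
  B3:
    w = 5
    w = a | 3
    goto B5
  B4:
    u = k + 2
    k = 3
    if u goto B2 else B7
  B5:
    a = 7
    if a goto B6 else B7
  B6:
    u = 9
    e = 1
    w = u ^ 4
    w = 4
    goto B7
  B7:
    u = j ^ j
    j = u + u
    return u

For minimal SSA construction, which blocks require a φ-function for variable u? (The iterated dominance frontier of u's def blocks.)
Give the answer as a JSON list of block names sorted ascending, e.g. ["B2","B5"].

idom tree: B1←B0 B2←B1 B3←B2 B4←B2 B5←B2 B6←B5 B7←B2
Dom at joins:
  B2: preds {B1,B4}: {B0,B1} ∩ {B0,B1,B2,B4} = {B0,B1}; idom=B1
  B5: preds {B2,B3}: {B0,B1,B2} ∩ {B0,B1,B2,B3} = {B0,B1,B2}; idom=B2
  B7: preds {B4,B5,B6}: {B0,B1,B2,B4} ∩ {B0,B1,B2,B5} ∩ {B0,B1,B2,B5,B6} = {B0,B1,B2}; idom=B2

DF derivation:
  B2←B1: walk · to B1
  B2←B4: walk B4→B2 to B1
  B5←B2: walk · to B2
  B5←B3: walk B3 to B2
  B7←B4: walk B4 to B2
  B7←B5: walk B5 to B2
  B7←B6: walk B6→B5 to B2
  B0 → ∅
  B1 → ∅
  B2 → {B2}
  B3 → {B5}
  B4 → {B2,B7}
  B5 → {B7}
  B6 → {B7}
  B7 → ∅

φ for u: defs {B4,B6,B7}
  DF⁺ = {B2,B7}

Answer: ["B2", "B7"]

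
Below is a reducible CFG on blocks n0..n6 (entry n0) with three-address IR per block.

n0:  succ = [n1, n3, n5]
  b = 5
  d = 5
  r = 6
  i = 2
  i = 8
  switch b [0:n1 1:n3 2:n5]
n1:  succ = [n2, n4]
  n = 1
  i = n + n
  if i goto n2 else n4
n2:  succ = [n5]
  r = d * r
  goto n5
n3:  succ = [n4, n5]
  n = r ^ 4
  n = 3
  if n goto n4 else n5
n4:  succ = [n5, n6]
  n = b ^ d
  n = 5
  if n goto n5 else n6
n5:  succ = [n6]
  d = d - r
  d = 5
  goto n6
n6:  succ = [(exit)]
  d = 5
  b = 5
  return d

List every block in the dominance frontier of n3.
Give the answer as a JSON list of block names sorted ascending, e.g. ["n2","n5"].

Answer: ["n4", "n5"]

Derivation:
idom tree: n1←n0 n2←n1 n3←n0 n4←n0 n5←n0 n6←n0
Dom∩ at merges:
  n4: preds {n1,n3}: {n0,n1} ∩ {n0,n3} = {n0}; idom=n0
  n5: preds {n0,n2,n3,n4}: {n0} ∩ {n0,n1,n2} ∩ {n0,n3} ∩ {n0,n4} = {n0}; idom=n0
  n6: preds {n4,n5}: {n0,n4} ∩ {n0,n5} = {n0}; idom=n0

DF derivation:
  n4←n1: walk n1 to n0
  n4←n3: walk n3 to n0
  n5←n0: walk · to n0
  n5←n2: walk n2→n1 to n0
  n5←n3: walk n3 to n0
  n5←n4: walk n4 to n0
  n6←n4: walk n4 to n0
  n6←n5: walk n5 to n0
  n0: DF=∅
  n1: DF={n4,n5}
  n2: DF={n5}
  n3: DF={n4,n5}
  n4: DF={n5,n6}
  n5: DF={n6}
  n6: DF=∅

DF(n3) = ["n4", "n5"]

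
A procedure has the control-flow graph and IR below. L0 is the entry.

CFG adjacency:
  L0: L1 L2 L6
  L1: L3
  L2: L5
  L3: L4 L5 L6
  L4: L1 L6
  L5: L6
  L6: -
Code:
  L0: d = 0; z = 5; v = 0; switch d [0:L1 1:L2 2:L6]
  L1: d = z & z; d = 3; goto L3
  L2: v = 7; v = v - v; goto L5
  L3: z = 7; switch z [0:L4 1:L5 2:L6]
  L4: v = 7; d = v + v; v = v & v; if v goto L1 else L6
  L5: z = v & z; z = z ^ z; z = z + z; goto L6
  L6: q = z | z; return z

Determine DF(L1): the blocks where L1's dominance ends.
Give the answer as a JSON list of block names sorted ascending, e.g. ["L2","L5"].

Answer: ["L1", "L5", "L6"]

Analysis:
idom tree: L1←L0 L2←L0 L3←L1 L4←L3 L5←L0 L6←L0
Join-block Dom:
  L1: preds {L0,L4}: {L0} ∩ {L0,L1,L3,L4} = {L0}; idom=L0
  L5: preds {L2,L3}: {L0,L2} ∩ {L0,L1,L3} = {L0}; idom=L0
  L6: preds {L0,L3,L4,L5}: {L0} ∩ {L0,L1,L3} ∩ {L0,L1,L3,L4} ∩ {L0,L5} = {L0}; idom=L0

Frontier:
  L1←L0: walk · to L0
  L1←L4: walk L4→L3→L1 to L0
  L5←L2: walk L2 to L0
  L5←L3: walk L3→L1 to L0
  L6←L0: walk · to L0
  L6←L3: walk L3→L1 to L0
  L6←L4: walk L4→L3→L1 to L0
  L6←L5: walk L5 to L0
  L0 → ∅
  L1 → {L1,L5,L6}
  L2 → {L5}
  L3 → {L1,L5,L6}
  L4 → {L1,L6}
  L5 → {L6}
  L6 → ∅

DF(L1) = ["L1", "L5", "L6"]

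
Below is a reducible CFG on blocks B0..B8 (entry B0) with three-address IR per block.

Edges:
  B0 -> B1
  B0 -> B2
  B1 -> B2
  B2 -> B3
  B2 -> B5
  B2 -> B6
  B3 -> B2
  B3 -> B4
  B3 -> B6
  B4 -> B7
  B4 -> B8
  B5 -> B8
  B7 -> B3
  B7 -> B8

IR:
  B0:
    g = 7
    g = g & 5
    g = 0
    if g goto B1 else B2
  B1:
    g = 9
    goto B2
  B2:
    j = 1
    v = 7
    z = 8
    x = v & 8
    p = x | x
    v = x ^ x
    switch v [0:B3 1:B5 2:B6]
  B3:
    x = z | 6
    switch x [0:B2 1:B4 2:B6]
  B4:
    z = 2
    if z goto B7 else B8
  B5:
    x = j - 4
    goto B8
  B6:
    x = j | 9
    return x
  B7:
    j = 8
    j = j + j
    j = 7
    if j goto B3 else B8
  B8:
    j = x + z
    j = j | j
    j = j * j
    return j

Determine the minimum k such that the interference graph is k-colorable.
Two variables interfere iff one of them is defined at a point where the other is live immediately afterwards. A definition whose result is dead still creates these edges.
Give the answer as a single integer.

Answer: 4

Working:
def/use:
  B0: {g} / ∅
  B1: {g} / ∅
  B2: {j,p,v,x,z} / ∅
  B3: {x} / {z}
  B4: {z} / ∅
  B5: {x} / {j}
  B6: {x} / {j}
  B7: {j} / ∅
  B8: {j} / {x,z}

Liveness:
  live B0: ∅→∅
  live B1: ∅→∅
  live B2: ∅→{j,z}
  live B3: {j,z}→{j,x}
  live B4: {x}→{x,z}
  live B5: {j,z}→{x,z}
  live B6: {j}→∅
  live B7: {x,z}→{j,x,z}
  live B8: {x,z}→∅

Conflict graph:
  g: ∅
  j: {p,v,x,z}
  p: {j,x,z}
  v: {j,z}
  x: {j,p,z}
  z: {j,p,v,x}

Chromatic number:
  lower bound: {j,p,x,z} mutually conflict ⇒ χ ≥ 4
  4-colouring: r0={g,j}  r1={z}  r2={p,v}  r3={x}
  χ = 4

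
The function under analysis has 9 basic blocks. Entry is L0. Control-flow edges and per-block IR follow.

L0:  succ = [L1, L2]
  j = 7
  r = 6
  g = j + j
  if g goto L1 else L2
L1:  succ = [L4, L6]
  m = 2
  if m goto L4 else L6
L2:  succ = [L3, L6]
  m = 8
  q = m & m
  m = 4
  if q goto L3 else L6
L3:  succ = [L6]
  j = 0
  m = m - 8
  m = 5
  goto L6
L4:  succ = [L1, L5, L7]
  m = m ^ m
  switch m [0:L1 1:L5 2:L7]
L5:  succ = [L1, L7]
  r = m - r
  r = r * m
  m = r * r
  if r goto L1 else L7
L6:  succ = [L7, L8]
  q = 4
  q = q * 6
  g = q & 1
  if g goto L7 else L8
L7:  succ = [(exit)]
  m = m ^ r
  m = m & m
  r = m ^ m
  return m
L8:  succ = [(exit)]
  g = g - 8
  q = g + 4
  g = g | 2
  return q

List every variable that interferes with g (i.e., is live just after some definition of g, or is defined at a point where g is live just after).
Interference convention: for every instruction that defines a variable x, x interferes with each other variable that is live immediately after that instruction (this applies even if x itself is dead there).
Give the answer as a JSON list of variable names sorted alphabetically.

Answer: ["m", "q", "r"]

Working:
Per-block:
  L0: def={g,j,r} ue=∅
  L1: def={m} ue=∅
  L2: def={m,q} ue=∅
  L3: def={j,m} ue={m}
  L4: def={m} ue={m}
  L5: def={m,r} ue={m,r}
  L6: def={g,q} ue=∅
  L7: def={m,r} ue={m,r}
  L8: def={g,q} ue={g}

Live sets:
  live L0: ∅→{r}
  live L1: {r}→{m,r}
  live L2: {r}→{m,r}
  live L3: {m,r}→{m,r}
  live L4: {m,r}→{m,r}
  live L5: {m,r}→{m,r}
  live L6: {m,r}→{g,m,r}
  live L7: {m,r}→∅
  live L8: {g}→∅

Interfere edges:
  g — {m,q,r}
  j — {m,r}
  m — {g,j,q,r}
  q — {g,m,r}
  r — {g,j,m,q}

N(g) = ["m", "q", "r"]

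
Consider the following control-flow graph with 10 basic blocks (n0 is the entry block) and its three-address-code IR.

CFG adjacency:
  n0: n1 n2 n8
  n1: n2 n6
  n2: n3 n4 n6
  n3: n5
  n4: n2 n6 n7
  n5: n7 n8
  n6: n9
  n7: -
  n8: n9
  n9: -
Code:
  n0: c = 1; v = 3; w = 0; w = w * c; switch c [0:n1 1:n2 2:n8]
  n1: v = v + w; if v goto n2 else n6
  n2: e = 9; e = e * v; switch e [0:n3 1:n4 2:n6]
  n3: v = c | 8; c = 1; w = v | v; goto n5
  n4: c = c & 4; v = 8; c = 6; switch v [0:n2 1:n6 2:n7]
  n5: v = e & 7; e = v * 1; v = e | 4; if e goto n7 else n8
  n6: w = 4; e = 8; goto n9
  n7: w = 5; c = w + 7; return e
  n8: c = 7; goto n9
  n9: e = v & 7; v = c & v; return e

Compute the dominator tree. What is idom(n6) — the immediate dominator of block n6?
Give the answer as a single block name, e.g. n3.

idom tree: n1←n0 n2←n0 n3←n2 n4←n2 n5←n3 n6←n0 n7←n2 n8←n0 n9←n0
Dom at joins:
  n2: preds {n0,n1,n4}: {n0} ∩ {n0,n1} ∩ {n0,n2,n4} = {n0}; idom=n0
  n6: preds {n1,n2,n4}: {n0,n1} ∩ {n0,n2} ∩ {n0,n2,n4} = {n0}; idom=n0
  n7: preds {n4,n5}: {n0,n2,n4} ∩ {n0,n2,n3,n5} = {n0,n2}; idom=n2
  n8: preds {n0,n5}: {n0} ∩ {n0,n2,n3,n5} = {n0}; idom=n0
  n9: preds {n6,n8}: {n0,n6} ∩ {n0,n8} = {n0}; idom=n0

idom(n6) = n0

Answer: n0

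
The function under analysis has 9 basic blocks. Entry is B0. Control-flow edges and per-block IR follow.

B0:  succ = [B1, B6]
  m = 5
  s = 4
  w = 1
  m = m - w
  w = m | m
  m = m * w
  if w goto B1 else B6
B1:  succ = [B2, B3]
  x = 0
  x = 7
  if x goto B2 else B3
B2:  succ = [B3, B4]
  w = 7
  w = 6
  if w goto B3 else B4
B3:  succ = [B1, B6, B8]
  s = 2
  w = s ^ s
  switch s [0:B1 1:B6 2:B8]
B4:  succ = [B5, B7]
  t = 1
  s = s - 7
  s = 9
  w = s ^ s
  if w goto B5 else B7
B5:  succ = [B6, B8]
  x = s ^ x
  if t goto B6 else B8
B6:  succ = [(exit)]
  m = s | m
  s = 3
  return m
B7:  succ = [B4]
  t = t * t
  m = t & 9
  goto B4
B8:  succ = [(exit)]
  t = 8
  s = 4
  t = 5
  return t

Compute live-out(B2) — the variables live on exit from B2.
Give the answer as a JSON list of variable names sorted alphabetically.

Per-block:
  B0: {m,s,w} / ∅
  B1: {x} / ∅
  B2: {w} / ∅
  B3: {s,w} / ∅
  B4: {s,t,w} / {s}
  B5: {x} / {s,t,x}
  B6: {m,s} / {m,s}
  B7: {m,t} / {t}
  B8: {s,t} / ∅

Live sets:
  B0 li=∅ lo={m,s}
  B1 li={m,s} lo={m,s,x}
  B2 li={m,s,x} lo={m,s,x}
  B3 li={m} lo={m,s}
  B4 li={m,s,x} lo={m,s,t,x}
  B5 li={m,s,t,x} lo={m,s}
  B6 li={m,s} lo=∅
  B7 li={s,t,x} lo={m,s,x}
  B8 li=∅ lo=∅

live-out(B2) = ["m", "s", "x"]

Answer: ["m", "s", "x"]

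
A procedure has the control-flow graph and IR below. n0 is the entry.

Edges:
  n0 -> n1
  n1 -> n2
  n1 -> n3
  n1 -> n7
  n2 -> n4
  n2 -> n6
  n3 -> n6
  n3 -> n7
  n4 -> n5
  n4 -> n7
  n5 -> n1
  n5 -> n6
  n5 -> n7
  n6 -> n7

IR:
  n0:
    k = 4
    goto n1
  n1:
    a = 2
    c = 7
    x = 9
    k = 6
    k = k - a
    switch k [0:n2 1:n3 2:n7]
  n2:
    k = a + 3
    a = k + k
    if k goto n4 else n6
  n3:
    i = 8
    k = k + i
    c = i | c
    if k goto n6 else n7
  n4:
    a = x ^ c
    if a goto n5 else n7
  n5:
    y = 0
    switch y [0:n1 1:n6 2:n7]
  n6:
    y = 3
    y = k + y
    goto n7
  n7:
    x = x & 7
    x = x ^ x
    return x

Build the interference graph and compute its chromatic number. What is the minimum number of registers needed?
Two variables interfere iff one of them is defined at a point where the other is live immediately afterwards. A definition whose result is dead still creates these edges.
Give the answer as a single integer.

Answer: 4

Analysis:
Block summaries:
  n0: def={k} ue=∅
  n1: def={a,c,k,x} ue=∅
  n2: def={a,k} ue={a}
  n3: def={c,i,k} ue={c,k}
  n4: def={a} ue={c,x}
  n5: def={y} ue=∅
  n6: def={y} ue={k}
  n7: def={x} ue={x}

Live sets:
  live n0: ∅→∅
  live n1: ∅→{a,c,k,x}
  live n2: {a,c,x}→{c,k,x}
  live n3: {c,k,x}→{k,x}
  live n4: {c,k,x}→{k,x}
  live n5: {k,x}→{k,x}
  live n6: {k,x}→{x}
  live n7: {x}→∅

Interference:
  a — {c,k,x}
  c — {a,i,k,x}
  i — {c,k,x}
  k — {a,c,i,x,y}
  x — {a,c,i,k,y}
  y — {k,x}

Colouring:
  clique {a,c,k,x} ⇒ need ≥ 4
  assign a→r3 c→r2 i→r3 k→r0 x→r1 y→r2 — no edge inside a register ⇒ χ ≤ 4
  χ = 4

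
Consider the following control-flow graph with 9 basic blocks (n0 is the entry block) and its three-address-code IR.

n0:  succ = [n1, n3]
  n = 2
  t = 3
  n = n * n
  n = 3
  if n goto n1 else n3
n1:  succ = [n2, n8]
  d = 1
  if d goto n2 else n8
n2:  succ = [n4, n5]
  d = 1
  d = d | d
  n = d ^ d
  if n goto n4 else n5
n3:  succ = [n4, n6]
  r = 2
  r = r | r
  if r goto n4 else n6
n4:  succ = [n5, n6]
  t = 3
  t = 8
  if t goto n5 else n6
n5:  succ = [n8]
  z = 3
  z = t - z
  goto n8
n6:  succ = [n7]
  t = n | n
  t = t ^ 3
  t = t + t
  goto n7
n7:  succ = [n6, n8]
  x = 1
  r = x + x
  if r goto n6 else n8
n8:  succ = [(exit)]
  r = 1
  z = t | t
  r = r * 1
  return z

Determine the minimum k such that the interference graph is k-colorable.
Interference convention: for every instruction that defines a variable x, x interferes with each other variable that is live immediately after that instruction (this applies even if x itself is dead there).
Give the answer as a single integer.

Answer: 3

Working:
def/use:
  n0: {n,t} / ∅
  n1: {d} / ∅
  n2: {d,n} / ∅
  n3: {r} / ∅
  n4: {t} / ∅
  n5: {z} / {t}
  n6: {t} / {n}
  n7: {r,x} / ∅
  n8: {r,z} / {t}

Liveness:
  n0 li=∅ lo={n,t}
  n1 li={t} lo={t}
  n2 li={t} lo={n,t}
  n3 li={n} lo={n}
  n4 li={n} lo={n,t}
  n5 li={t} lo={t}
  n6 li={n} lo={n,t}
  n7 li={n,t} lo={n,t}
  n8 li={t} lo=∅

Interference:
  d — {t}
  n — {r,t,x}
  r — {n,t,z}
  t — {d,n,r,x,z}
  x — {n,t}
  z — {r,t}

Chromatic number:
  lower bound: {n,r,t} mutually conflict ⇒ χ ≥ 3
  3-colouring: r0={t}  r1={d,n,z}  r2={r,x}
  χ = 3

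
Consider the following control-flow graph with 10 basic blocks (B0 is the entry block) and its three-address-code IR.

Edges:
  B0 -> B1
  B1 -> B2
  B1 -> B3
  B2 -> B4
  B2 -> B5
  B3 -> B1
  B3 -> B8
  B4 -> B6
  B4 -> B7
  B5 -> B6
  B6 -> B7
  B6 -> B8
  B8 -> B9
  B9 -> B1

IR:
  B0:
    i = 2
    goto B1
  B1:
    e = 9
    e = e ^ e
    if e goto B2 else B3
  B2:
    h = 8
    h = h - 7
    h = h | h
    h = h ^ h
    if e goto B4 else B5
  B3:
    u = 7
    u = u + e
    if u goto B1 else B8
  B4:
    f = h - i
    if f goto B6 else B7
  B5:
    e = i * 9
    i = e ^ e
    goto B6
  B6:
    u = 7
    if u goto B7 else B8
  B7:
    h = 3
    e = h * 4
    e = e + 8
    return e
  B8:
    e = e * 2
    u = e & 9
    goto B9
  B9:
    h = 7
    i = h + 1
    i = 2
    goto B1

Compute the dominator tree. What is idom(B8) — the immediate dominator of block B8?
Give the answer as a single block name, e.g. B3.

Answer: B1

Working:
idom tree: B1←B0 B2←B1 B3←B1 B4←B2 B5←B2 B6←B2 B7←B2 B8←B1 B9←B8
Join-block Dom:
  B1: preds {B0,B3,B9}: {B0} ∩ {B0,B1,B3} ∩ {B0,B1,B8,B9} = {B0}; idom=B0
  B6: preds {B4,B5}: {B0,B1,B2,B4} ∩ {B0,B1,B2,B5} = {B0,B1,B2}; idom=B2
  B7: preds {B4,B6}: {B0,B1,B2,B4} ∩ {B0,B1,B2,B6} = {B0,B1,B2}; idom=B2
  B8: preds {B3,B6}: {B0,B1,B3} ∩ {B0,B1,B2,B6} = {B0,B1}; idom=B1

idom(B8) = B1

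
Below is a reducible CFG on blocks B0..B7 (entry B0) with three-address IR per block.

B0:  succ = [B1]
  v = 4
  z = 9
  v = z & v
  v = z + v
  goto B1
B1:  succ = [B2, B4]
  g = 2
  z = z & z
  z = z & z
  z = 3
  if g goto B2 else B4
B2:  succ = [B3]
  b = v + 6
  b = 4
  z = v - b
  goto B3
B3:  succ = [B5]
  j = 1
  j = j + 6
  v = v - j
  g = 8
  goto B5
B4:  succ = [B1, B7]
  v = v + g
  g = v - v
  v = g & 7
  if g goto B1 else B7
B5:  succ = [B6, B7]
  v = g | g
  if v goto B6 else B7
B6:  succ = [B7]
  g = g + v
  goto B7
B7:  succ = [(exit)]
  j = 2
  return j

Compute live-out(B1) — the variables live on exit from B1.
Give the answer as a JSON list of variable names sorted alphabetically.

Block summaries:
  B0 def {v,z} use ∅
  B1 def {g,z} use {z}
  B2 def {b,z} use {v}
  B3 def {g,j,v} use {v}
  B4 def {g,v} use {g,v}
  B5 def {v} use {g}
  B6 def {g} use {g,v}
  B7 def {j} use ∅

Liveness:
  live B0: ∅→{v,z}
  live B1: {v,z}→{g,v,z}
  live B2: {v}→{v}
  live B3: {v}→{g}
  live B4: {g,v,z}→{v,z}
  live B5: {g}→{g,v}
  live B6: {g,v}→∅
  live B7: ∅→∅

live-out(B1) = ["g", "v", "z"]

Answer: ["g", "v", "z"]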